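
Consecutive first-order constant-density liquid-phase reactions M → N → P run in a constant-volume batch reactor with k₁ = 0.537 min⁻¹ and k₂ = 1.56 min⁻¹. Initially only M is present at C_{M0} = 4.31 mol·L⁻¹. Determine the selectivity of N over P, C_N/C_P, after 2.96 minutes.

0.147

The intermediate concentration in a first-order A→B→C sequence is C_N = k₁C_{M0}(e^(−k₁t) − e^(−k₂t))/(k₂−k₁).
e^(−k₁t) = e^(−0.537×2.96) = e^(−1.590) = 0.2040; e^(−k₂t) = e^(−4.618) = 0.009876.
C_N = 0.537×4.31/(1.56−0.537) × (0.2040−0.009876) = 2.262×0.1941 = 0.4392 mol·L⁻¹.
C_M = C_{M0}e^(−k₁t) = 0.8793 mol·L⁻¹, so C_P = C_{M0}−C_M−C_N = 2.991 mol·L⁻¹; C_N/C_P = 0.147.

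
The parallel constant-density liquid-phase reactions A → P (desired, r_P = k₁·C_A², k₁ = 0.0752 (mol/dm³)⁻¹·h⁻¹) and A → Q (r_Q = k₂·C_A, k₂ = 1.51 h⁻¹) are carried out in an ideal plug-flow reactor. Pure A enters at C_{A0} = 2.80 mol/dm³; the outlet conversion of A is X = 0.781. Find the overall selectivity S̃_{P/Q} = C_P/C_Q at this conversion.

C_A = C_{A0}(1−X) = 0.6132 mol/dm³.
Along a PFR/batch, dC_Q/dC_A = −r_Q/(r_P+r_Q) = −k₂/(k₂+k₁·C_A).
Integrating from C_{A0} to C_A: C_Q = (1.51/0.0752)·ln[(1.51+0.0752·2.80)/(1.51+0.0752·0.613)] = 20.08·ln(1.721/1.556) = 2.017 mol/dm³.
Then C_P = (C_{A0}−C_A) − C_Q = 2.187 − 2.017 = 0.1696 mol/dm³.
S̃_{P/Q} = C_P/C_Q = 0.1696/2.017 = 0.0841.

0.0841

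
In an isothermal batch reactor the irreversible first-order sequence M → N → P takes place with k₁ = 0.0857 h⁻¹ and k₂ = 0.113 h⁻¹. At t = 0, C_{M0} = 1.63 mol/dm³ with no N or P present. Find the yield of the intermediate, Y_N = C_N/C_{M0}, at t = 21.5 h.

For first-order series with pure M initially, C_N(t) = k₁C_{M0}/(k₂−k₁)·(e^(−k₁t) − e^(−k₂t)).
e^(−k₁t) = e^(−0.0857×21.5) = e^(−1.843) = 0.1584; e^(−k₂t) = e^(−2.429) = 0.08808.
C_N = 0.0857×1.63/(0.113−0.0857) × (0.1584−0.08808) = 5.117×0.07033 = 0.3599 mol/dm³.
Y_N = C_N/C_{M0} = 0.3599/1.63 = 0.221.

0.221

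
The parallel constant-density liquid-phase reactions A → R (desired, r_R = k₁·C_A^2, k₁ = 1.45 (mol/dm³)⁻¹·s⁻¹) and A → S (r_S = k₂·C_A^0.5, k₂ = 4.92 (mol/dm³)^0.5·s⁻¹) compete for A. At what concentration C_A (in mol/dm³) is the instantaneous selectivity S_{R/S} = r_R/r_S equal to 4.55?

S_{R/S} = (k₁/k₂)·C_A^1.5 ⇒ C_A = (S·k₂/k₁)^(1/1.5).
= (4.55×4.92/1.45)^(0.6667) = (15.44)^(0.6667) = 6.20 mol/dm³.

6.20 mol/dm³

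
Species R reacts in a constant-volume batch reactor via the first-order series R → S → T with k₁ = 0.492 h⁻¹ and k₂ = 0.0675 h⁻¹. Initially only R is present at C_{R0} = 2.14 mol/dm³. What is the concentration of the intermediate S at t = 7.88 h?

The intermediate concentration in a first-order A→B→C sequence is C_S = k₁C_{R0}(e^(−k₁t) − e^(−k₂t))/(k₂−k₁).
e^(−k₁t) = e^(−0.492×7.88) = e^(−3.877) = 0.02071; e^(−k₂t) = e^(−0.5319) = 0.5875.
C_S = 0.492×2.14/(0.0675−0.492) × (0.02071−0.5875) = (-2.480)×(-0.5668) = 1.406 mol/dm³.

1.41 mol/dm³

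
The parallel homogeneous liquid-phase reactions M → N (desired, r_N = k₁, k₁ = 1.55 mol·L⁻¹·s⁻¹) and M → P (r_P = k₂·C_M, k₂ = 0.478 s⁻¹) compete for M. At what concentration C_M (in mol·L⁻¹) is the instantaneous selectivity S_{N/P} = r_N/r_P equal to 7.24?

0.448 mol·L⁻¹

S_{N/P} = (k₁/k₂)·C_M⁻¹ ⇒ C_M = (S·k₂/k₁)^(-1).
= (7.24×0.478/1.55)^(-1) = (2.233)^(-1) = 0.448 mol·L⁻¹.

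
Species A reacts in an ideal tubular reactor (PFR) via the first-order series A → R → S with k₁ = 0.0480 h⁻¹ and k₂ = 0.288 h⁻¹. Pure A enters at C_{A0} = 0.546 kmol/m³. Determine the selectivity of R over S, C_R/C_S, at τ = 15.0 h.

0.226

For first-order series with pure A initially, C_R(τ) = k₁C_{A0}/(k₂−k₁)·(e^(−k₁τ) − e^(−k₂τ)).
e^(−k₁τ) = e^(−0.0480×15.0) = e^(−0.7200) = 0.4868; e^(−k₂τ) = e^(−4.320) = 0.01330.
C_R = 0.0480×0.546/(0.288−0.0480) × (0.4868−0.01330) = 0.1092×0.4735 = 0.05170 kmol/m³.
C_A = C_{A0}e^(−k₁τ) = 0.2658 kmol/m³, so C_S = C_{A0}−C_A−C_R = 0.2285 kmol/m³; C_R/C_S = 0.226.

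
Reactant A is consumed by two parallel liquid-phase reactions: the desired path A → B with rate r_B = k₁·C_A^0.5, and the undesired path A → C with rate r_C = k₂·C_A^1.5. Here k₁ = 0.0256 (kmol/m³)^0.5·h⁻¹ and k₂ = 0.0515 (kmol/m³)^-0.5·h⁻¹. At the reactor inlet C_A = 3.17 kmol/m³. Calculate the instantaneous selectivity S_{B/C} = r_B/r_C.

0.157

S_{B/C} = r_B/r_C = (k₁·C_A^0.5)/(k₂·C_A^1.5) = (k₁/k₂)·C_A⁻¹.
= (0.0256×3.170^0.5) / (0.0515×3.170^1.5) = 0.04558/0.2907 = 0.157.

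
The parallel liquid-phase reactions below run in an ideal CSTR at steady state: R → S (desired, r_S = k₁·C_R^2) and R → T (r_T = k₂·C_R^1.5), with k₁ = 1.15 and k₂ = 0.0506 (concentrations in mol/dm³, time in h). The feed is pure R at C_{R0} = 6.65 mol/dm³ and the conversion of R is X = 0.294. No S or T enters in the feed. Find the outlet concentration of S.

Exit C_R = C_{R0}(1−X) = 6.65×0.706 = 4.695 mol/dm³.
In a CSTR the entire volume is at exit conditions, so r_S = 1.15×4.695^2 = 25.35 and r_T = 0.0506×4.695^1.5 = 0.5147.
Fraction of consumed R going to S: r_S/(r_S+r_T) = 0.9801.
C_S = 0.9801·C_{R0}·X = 0.9801×6.65×0.294 = 1.92 mol/dm³.

1.92 mol/dm³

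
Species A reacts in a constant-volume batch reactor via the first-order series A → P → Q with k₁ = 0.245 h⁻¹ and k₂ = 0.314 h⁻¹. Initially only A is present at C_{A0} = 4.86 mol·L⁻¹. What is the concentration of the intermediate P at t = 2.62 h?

Solving the coupled first-order balances gives C_P(t) = [k₁/(k₂−k₁)]·C_{A0}·(e^(−k₁t) − e^(−k₂t)).
e^(−k₁t) = e^(−0.245×2.62) = e^(−0.6419) = 0.5263; e^(−k₂t) = e^(−0.8227) = 0.4393.
C_P = 0.245×4.86/(0.314−0.245) × (0.5263−0.4393) = 17.26×0.08704 = 1.502 mol·L⁻¹.

1.50 mol·L⁻¹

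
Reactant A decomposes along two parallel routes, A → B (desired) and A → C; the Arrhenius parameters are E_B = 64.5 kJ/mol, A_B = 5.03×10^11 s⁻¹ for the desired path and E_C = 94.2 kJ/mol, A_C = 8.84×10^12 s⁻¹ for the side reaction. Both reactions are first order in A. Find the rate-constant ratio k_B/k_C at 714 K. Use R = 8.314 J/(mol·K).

8.47

With equal orders, S_{B/C} = k_B/k_C = (A_B/A_C)·exp[(E_C−E_B)/(RT)].
(E_C−E_B)/(RT) = (94.2−64.5)×10³/(8.314×714) = 29700/5936 = 5.003.
k_B/k_C = (5.03×10^11/8.84×10^12)·exp(5.003) = 0.05690 × 148.9 = 8.47.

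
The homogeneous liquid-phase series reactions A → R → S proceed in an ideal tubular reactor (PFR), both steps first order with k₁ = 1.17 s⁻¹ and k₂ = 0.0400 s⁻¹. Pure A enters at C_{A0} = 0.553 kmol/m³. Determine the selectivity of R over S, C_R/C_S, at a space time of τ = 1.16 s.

Solving the coupled first-order balances gives C_R(τ) = [k₁/(k₂−k₁)]·C_{A0}·(e^(−k₁τ) − e^(−k₂τ)).
e^(−k₁τ) = e^(−1.17×1.16) = e^(−1.357) = 0.2574; e^(−k₂τ) = e^(−0.04640) = 0.9547.
C_R = 1.17×0.553/(0.0400−1.17) × (0.2574−0.9547) = (-0.5726)×(-0.6973) = 0.3992 kmol/m³.
C_A = C_{A0}e^(−k₁τ) = 0.1423 kmol/m³, so C_S = C_{A0}−C_A−C_R = 0.01142 kmol/m³; C_R/C_S = 34.9.

34.9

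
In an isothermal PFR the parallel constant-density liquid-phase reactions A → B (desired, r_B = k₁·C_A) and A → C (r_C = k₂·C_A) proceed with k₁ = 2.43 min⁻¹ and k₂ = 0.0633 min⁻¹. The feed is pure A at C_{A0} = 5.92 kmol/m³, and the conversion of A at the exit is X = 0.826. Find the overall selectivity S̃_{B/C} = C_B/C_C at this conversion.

C_A = C_{A0}(1−X) = 1.030 kmol/m³.
Both paths are first order in A, so the instantaneous fraction to B is constant: dC_B/d(−C_A) = k₁/(k₁+k₂) = 0.9746.
C_B = 0.9746·(C_{A0}−C_A) = 0.9746×4.890 = 4.77 kmol/m³.
C_C = (C_{A0}−C_A)−C_B = 0.1241 kmol/m³; S̃_{B/C} = 4.766/0.1241 = 38.4.

38.4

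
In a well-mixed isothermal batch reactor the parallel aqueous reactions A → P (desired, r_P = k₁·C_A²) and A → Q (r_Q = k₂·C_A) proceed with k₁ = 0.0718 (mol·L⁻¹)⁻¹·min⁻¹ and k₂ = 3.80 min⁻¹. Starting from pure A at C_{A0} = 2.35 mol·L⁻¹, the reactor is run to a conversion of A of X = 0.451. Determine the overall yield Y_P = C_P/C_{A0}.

0.0150

C_A = C_{A0}(1−X) = 1.290 mol·L⁻¹.
Along a PFR/batch, dC_Q/dC_A = −r_Q/(r_P+r_Q) = −k₂/(k₂+k₁·C_A).
Integrating from C_{A0} to C_A: C_Q = (3.80/0.0718)·ln[(3.80+0.0718·2.35)/(3.80+0.0718·1.29)] = 52.92·ln(3.969/3.893) = 1.025 mol·L⁻¹.
Then C_P = (C_{A0}−C_A) − C_Q = 1.060 − 1.025 = 0.03520 mol·L⁻¹.
Y_P = C_P/C_{A0} = 0.03520/2.35 = 0.0150.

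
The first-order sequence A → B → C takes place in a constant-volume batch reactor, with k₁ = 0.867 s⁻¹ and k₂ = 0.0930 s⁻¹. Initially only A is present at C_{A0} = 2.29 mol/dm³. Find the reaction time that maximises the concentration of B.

2.88 s

For first-order series the maximum of C_B occurs at t_opt = ln(k₂/k₁)/(k₂−k₁).
= ln(0.0930/0.867)/(0.0930−0.867) = ln(0.1073)/-0.7740 = -2.232/-0.7740 = 2.88 s.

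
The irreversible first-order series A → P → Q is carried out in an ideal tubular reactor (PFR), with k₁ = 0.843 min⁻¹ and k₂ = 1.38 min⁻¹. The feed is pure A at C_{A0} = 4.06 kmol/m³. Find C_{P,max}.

1.14 kmol/m³

Evaluating C_P at τ_opt = ln(k₂/k₁)/(k₂−k₁) gives C_{P,max}/C_{A0} = (k₁/k₂)^[k₂/(k₂−k₁)].
= (0.843/1.38)^(1.38/(1.38−0.843)) = (0.6109)^(2.570) = 0.2818.
C_{P,max} = 0.2818×4.06 = 1.14 kmol/m³.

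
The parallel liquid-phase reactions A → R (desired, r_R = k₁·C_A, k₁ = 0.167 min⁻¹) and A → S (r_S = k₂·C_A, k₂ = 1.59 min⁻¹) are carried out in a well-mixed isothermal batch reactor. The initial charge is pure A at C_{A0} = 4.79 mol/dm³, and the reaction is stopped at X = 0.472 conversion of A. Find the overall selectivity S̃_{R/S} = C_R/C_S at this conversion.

C_A = C_{A0}(1−X) = 2.529 mol/dm³.
Both paths are first order in A, so the instantaneous fraction to R is constant: dC_R/d(−C_A) = k₁/(k₁+k₂) = 0.09505.
C_R = 0.09505·(C_{A0}−C_A) = 0.09505×2.261 = 0.215 mol/dm³.
C_S = (C_{A0}−C_A)−C_R = 2.046 mol/dm³; S̃_{R/S} = 0.2149/2.046 = 0.105.

0.105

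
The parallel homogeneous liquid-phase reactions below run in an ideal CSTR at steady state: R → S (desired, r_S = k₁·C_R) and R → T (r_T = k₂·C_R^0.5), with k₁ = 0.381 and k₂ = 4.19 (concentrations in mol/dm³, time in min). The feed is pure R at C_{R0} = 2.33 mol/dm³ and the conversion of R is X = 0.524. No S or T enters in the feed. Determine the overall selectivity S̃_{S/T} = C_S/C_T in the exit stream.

0.0958

Exit C_R = C_{R0}(1−X) = 2.33×0.476 = 1.109 mol/dm³.
In a CSTR the entire volume is at exit conditions, so r_S = 0.381×1.109 = 0.4226 and r_T = 4.19×1.109^0.5 = 4.413.
Overall selectivity = C_S/C_T = r_Sτ/(r_Tτ) = r_S/r_T = 0.0958.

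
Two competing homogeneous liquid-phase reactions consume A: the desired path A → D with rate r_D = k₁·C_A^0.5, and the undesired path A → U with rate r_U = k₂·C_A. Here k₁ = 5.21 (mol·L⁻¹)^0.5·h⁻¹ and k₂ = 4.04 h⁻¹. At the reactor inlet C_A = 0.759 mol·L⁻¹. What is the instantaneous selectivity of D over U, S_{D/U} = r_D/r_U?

S_{D/U} = r_D/r_U = (k₁·C_A^0.5)/(k₂·C_A) = (k₁/k₂)·C_A^-0.5.
= (5.21×0.7590^0.5) / (4.04×0.7590) = 4.539/3.066 = 1.48.
The undesired path is higher order in A, so low C_A (CSTR or dilute feed) favours D.

1.48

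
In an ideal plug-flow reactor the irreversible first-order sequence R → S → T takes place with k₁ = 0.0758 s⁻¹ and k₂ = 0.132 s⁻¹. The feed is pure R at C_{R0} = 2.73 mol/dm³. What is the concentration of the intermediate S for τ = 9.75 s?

Solving the coupled first-order balances gives C_S(τ) = [k₁/(k₂−k₁)]·C_{R0}·(e^(−k₁τ) − e^(−k₂τ)).
e^(−k₁τ) = e^(−0.0758×9.75) = e^(−0.7391) = 0.4776; e^(−k₂τ) = e^(−1.287) = 0.2761.
C_S = 0.0758×2.73/(0.132−0.0758) × (0.4776−0.2761) = 3.682×0.2015 = 0.7418 mol/dm³.

0.742 mol/dm³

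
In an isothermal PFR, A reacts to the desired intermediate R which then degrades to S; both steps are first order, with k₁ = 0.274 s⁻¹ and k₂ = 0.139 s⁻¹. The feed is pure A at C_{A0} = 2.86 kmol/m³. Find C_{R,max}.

1.42 kmol/m³

For a first-order series the maximum intermediate yield is C_{R,max}/C_{A0} = (k₁/k₂)^[k₂/(k₂−k₁)].
= (0.274/0.139)^(0.139/(0.139−0.274)) = (1.971)^(-1.030) = 0.4972.
C_{R,max} = 0.4972×2.86 = 1.42 kmol/m³.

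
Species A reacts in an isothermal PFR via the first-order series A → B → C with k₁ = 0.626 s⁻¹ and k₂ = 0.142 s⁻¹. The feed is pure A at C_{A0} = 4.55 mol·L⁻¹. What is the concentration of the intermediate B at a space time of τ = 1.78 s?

For first-order series with pure A initially, C_B(τ) = k₁C_{A0}/(k₂−k₁)·(e^(−k₁τ) − e^(−k₂τ)).
e^(−k₁τ) = e^(−0.626×1.78) = e^(−1.114) = 0.3282; e^(−k₂τ) = e^(−0.2528) = 0.7767.
C_B = 0.626×4.55/(0.142−0.626) × (0.3282−0.7767) = (-5.885)×(-0.4485) = 2.639 mol·L⁻¹.

2.64 mol·L⁻¹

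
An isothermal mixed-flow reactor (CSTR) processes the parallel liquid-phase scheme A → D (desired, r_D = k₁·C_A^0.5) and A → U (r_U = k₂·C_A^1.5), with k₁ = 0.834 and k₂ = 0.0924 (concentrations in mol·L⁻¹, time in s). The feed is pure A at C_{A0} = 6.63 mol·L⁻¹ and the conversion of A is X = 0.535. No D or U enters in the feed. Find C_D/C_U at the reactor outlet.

2.93

Exit C_A = C_{A0}(1−X) = 6.63×0.465 = 3.083 mol·L⁻¹.
A CSTR operates uniformly at the exit composition, giving r_D = 1.464 and r_U = 0.5002 (each k·C_A^n at C_A = 3.083).
Overall selectivity = C_D/C_U = r_Dτ/(r_Uτ) = r_D/r_U = 2.93.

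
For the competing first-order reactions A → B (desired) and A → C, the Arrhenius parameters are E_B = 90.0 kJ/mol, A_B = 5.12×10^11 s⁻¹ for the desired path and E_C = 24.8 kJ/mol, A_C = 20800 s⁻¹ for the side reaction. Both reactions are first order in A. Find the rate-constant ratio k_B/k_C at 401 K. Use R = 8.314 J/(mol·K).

0.0790

k_B/k_C = (A_B/A_C)·exp[−(E_B−E_C)/(RT)] = (A_B/A_C)·exp[(E_C−E_B)/(RT)].
(E_C−E_B)/(RT) = (24.8−90.0)×10³/(8.314×401) = -65200/3334 = -19.56.
k_B/k_C = (5.12×10^11/20800)·exp(-19.56) = 2.462×10^7 × 3.211×10^-9 = 0.0790.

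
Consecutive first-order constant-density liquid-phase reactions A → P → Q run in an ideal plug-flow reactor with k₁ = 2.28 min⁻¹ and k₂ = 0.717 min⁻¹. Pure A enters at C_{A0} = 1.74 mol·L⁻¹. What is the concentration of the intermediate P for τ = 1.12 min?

0.940 mol·L⁻¹

For first-order series with pure A initially, C_P(τ) = k₁C_{A0}/(k₂−k₁)·(e^(−k₁τ) − e^(−k₂τ)).
e^(−k₁τ) = e^(−2.28×1.12) = e^(−2.554) = 0.07780; e^(−k₂τ) = e^(−0.8030) = 0.4480.
C_P = 2.28×1.74/(0.717−2.28) × (0.07780−0.4480) = (-2.538)×(-0.3702) = 0.9395 mol·L⁻¹.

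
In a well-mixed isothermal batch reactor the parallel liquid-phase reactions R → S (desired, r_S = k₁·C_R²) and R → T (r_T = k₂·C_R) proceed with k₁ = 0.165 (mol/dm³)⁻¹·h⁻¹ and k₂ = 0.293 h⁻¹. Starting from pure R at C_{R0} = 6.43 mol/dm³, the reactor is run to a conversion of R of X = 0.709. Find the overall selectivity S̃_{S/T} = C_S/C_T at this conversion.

C_R = C_{R0}(1−X) = 1.871 mol/dm³.
Along a PFR/batch, dC_T/dC_R = −r_T/(r_S+r_T) = −k₂/(k₂+k₁·C_R).
Integrating from C_{R0} to C_R: C_T = (0.293/0.165)·ln[(0.293+0.165·6.43)/(0.293+0.165·1.87)] = 1.776·ln(1.354/0.6017) = 1.440 mol/dm³.
Then C_S = (C_{R0}−C_R) − C_T = 4.559 − 1.440 = 3.119 mol/dm³.
S̃_{S/T} = C_S/C_T = 3.119/1.440 = 2.17.

2.17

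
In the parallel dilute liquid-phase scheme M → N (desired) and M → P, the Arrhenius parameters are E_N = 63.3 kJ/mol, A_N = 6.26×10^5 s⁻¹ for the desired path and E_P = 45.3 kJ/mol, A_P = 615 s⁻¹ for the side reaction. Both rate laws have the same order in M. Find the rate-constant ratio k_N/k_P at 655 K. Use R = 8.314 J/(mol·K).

37.3

With equal orders, S_{N/P} = k_N/k_P = (A_N/A_P)·exp[(E_P−E_N)/(RT)].
(E_P−E_N)/(RT) = (45.3−63.3)×10³/(8.314×655) = -18000/5446 = -3.305.
k_N/k_P = (6.26×10^5/615)·exp(-3.305) = 1018 × 0.03669 = 37.3.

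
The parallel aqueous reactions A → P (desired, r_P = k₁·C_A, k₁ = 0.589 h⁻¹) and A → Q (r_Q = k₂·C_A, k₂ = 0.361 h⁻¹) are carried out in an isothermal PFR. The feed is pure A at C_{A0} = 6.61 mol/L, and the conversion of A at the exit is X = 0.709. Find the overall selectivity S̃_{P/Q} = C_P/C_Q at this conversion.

C_A = C_{A0}(1−X) = 1.924 mol/L.
Both paths are first order in A, so the instantaneous fraction to P is constant: dC_P/d(−C_A) = k₁/(k₁+k₂) = 0.6200.
C_P = 0.6200·(C_{A0}−C_A) = 0.6200×4.686 = 2.91 mol/L.
C_Q = (C_{A0}−C_A)−C_P = 1.781 mol/L; S̃_{P/Q} = 2.906/1.781 = 1.63.

1.63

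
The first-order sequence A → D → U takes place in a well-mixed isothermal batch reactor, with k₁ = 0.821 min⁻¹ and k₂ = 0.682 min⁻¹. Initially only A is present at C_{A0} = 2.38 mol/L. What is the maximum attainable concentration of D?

0.958 mol/L

For a first-order series the maximum intermediate yield is C_{D,max}/C_{A0} = (k₁/k₂)^[k₂/(k₂−k₁)].
= (0.821/0.682)^(0.682/(0.682−0.821)) = (1.204)^(-4.906) = 0.4025.
C_{D,max} = 0.4025×2.38 = 0.958 mol/L.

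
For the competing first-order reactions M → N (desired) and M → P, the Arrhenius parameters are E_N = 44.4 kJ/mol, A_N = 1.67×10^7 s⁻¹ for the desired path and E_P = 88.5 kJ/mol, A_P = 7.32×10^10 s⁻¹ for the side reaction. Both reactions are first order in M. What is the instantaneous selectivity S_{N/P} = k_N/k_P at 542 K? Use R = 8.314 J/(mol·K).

k_N/k_P = (A_N/A_P)·exp[−(E_N−E_P)/(RT)] = (A_N/A_P)·exp[(E_P−E_N)/(RT)].
(E_P−E_N)/(RT) = (88.5−44.4)×10³/(8.314×542) = 44100/4506 = 9.787.
k_N/k_P = (1.67×10^7/7.32×10^10)·exp(9.787) = 2.281×10^-4 × 17793 = 4.06.
Since E_N < E_P, lowering the temperature improves selectivity toward N.

4.06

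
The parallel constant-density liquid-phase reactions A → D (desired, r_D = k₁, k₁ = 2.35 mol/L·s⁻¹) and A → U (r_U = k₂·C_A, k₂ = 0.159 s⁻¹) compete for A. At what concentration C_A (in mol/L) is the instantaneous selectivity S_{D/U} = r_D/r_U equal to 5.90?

S_{D/U} = (k₁/k₂)·C_A⁻¹ ⇒ C_A = (S·k₂/k₁)^(-1).
= (5.90×0.159/2.35)^(-1) = (0.3992)^(-1) = 2.51 mol/L.

2.51 mol/L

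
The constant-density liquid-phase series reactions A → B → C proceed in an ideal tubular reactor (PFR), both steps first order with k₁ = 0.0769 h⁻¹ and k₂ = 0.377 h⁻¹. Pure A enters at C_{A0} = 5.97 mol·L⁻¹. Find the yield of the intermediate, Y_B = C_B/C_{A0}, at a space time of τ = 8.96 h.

The intermediate concentration in a first-order A→B→C sequence is C_B = k₁C_{A0}(e^(−k₁τ) − e^(−k₂τ))/(k₂−k₁).
e^(−k₁τ) = e^(−0.0769×8.96) = e^(−0.6890) = 0.5021; e^(−k₂τ) = e^(−3.378) = 0.03412.
C_B = 0.0769×5.97/(0.377−0.0769) × (0.5021−0.03412) = 1.530×0.4679 = 0.7159 mol·L⁻¹.
Y_B = C_B/C_{A0} = 0.7159/5.97 = 0.120.

0.120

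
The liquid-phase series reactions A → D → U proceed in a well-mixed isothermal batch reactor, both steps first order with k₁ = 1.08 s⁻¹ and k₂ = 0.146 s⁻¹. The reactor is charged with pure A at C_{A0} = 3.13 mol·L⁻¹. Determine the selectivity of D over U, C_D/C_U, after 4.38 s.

1.53

For first-order series with pure A initially, C_D(t) = k₁C_{A0}/(k₂−k₁)·(e^(−k₁t) − e^(−k₂t)).
e^(−k₁t) = e^(−1.08×4.38) = e^(−4.730) = 0.008823; e^(−k₂t) = e^(−0.6395) = 0.5276.
C_D = 1.08×3.13/(0.146−1.08) × (0.008823−0.5276) = (-3.619)×(-0.5187) = 1.877 mol·L⁻¹.
C_A = C_{A0}e^(−k₁t) = 0.02762 mol·L⁻¹, so C_U = C_{A0}−C_A−C_D = 1.225 mol·L⁻¹; C_D/C_U = 1.53.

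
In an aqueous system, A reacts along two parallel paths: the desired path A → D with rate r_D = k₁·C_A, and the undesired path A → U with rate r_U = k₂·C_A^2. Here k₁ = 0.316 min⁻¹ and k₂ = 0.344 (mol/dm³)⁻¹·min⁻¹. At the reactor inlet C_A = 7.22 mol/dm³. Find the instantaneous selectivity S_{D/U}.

0.127

S_{D/U} = r_D/r_U = (k₁·C_A)/(k₂·C_A^2) = (k₁/k₂)·C_A⁻¹.
= (0.316×7.220) / (0.344×7.220^2) = 2.282/17.93 = 0.127.
The undesired path is higher order in A, so low C_A (CSTR or dilute feed) favours D.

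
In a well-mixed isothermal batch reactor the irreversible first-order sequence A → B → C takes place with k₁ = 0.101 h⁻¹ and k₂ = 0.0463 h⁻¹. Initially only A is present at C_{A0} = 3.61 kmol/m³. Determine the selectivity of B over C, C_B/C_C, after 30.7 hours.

0.612

The intermediate concentration in a first-order A→B→C sequence is C_B = k₁C_{A0}(e^(−k₁t) − e^(−k₂t))/(k₂−k₁).
e^(−k₁t) = e^(−0.101×30.7) = e^(−3.101) = 0.04502; e^(−k₂t) = e^(−1.421) = 0.2414.
C_B = 0.101×3.61/(0.0463−0.101) × (0.04502−0.2414) = (-6.666)×(-0.1964) = 1.309 kmol/m³.
C_A = C_{A0}e^(−k₁t) = 0.1625 kmol/m³, so C_C = C_{A0}−C_A−C_B = 2.139 kmol/m³; C_B/C_C = 0.612.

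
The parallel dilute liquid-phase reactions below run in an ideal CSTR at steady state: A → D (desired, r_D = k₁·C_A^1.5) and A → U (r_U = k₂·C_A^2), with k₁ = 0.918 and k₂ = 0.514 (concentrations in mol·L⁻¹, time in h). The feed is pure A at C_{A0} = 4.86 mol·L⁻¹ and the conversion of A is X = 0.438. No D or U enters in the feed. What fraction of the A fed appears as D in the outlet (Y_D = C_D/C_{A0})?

0.227

Exit C_A = C_{A0}(1−X) = 4.86×0.562 = 2.731 mol·L⁻¹.
Rates in a CSTR are evaluated at the outlet concentration: r_D = 0.918×2.731^1.5 = 4.144, r_U = 0.514×2.731^2 = 3.834.
Fraction of consumed A going to D: r_D/(r_D+r_U) = 0.5194.
C_D = 0.5194·C_{A0}·X = 0.5194×4.86×0.438 = 1.11 mol·L⁻¹; Y_D = C_D/C_{A0} = 0.227.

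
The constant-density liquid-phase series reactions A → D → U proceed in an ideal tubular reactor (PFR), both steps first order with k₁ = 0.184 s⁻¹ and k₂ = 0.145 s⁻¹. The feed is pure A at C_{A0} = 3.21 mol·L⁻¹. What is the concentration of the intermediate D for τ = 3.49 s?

For first-order series with pure A initially, C_D(τ) = k₁C_{A0}/(k₂−k₁)·(e^(−k₁τ) − e^(−k₂τ)).
e^(−k₁τ) = e^(−0.184×3.49) = e^(−0.6422) = 0.5262; e^(−k₂τ) = e^(−0.5060) = 0.6029.
C_D = 0.184×3.21/(0.145−0.184) × (0.5262−0.6029) = (-15.14)×(-0.07672) = 1.162 mol·L⁻¹.

1.16 mol·L⁻¹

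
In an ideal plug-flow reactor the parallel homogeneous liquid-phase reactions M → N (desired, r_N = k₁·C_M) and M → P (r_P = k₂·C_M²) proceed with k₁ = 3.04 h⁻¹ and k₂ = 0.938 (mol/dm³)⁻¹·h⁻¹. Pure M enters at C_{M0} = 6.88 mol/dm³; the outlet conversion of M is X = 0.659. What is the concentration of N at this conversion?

1.93 mol/dm³

C_M = C_{M0}(1−X) = 2.346 mol/dm³.
Along a PFR/batch, dC_N/dC_M = −r_N/(r_N+r_P) = −k₁/(k₁+k₂·C_M).
Integrating from C_{M0} to C_M: C_N = (3.04/0.938)·ln[(3.04+0.938·6.88)/(3.04+0.938·2.35)] = 3.241·ln(9.493/5.241) = 1.926 mol/dm³.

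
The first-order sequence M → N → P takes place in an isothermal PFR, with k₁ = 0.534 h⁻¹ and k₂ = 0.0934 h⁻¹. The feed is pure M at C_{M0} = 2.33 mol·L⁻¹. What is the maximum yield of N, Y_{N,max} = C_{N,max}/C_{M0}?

Evaluating C_N at τ_opt = ln(k₂/k₁)/(k₂−k₁) gives C_{N,max}/C_{M0} = (k₁/k₂)^[k₂/(k₂−k₁)].
= (0.534/0.0934)^(0.0934/(0.0934−0.534)) = (5.717)^(-0.2120) = 0.6910.

0.691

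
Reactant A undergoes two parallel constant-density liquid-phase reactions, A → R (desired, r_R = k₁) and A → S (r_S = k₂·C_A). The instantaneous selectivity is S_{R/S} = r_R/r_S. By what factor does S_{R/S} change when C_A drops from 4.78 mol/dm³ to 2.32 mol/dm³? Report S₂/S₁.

S_{R/S} = (k₁/k₂)·C_A⁻¹, so S₂/S₁ = (C_{A,2}/C_{A,1})⁻¹.
= 4.78/2.32 = 2.06.
Selectivity toward R rises as C_A falls — low-concentration operation is favoured.

2.06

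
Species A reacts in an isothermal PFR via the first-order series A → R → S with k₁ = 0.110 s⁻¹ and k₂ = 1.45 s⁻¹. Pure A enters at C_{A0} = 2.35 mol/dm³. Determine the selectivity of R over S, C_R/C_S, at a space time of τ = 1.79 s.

0.522

For first-order series with pure A initially, C_R(τ) = k₁C_{A0}/(k₂−k₁)·(e^(−k₁τ) − e^(−k₂τ)).
e^(−k₁τ) = e^(−0.110×1.79) = e^(−0.1969) = 0.8213; e^(−k₂τ) = e^(−2.595) = 0.07461.
C_R = 0.110×2.35/(1.45−0.110) × (0.8213−0.07461) = 0.1929×0.7467 = 0.1440 mol/dm³.
C_A = C_{A0}e^(−k₁τ) = 1.930 mol/dm³, so C_S = C_{A0}−C_A−C_R = 0.2760 mol/dm³; C_R/C_S = 0.522.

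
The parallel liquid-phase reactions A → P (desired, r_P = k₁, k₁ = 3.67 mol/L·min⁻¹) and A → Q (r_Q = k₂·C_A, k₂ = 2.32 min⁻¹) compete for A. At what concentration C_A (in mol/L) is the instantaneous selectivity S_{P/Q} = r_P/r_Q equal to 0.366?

4.32 mol/L

S_{P/Q} = (k₁/k₂)·C_A⁻¹ ⇒ C_A = (S·k₂/k₁)^(-1).
= (0.366×2.32/3.67)^(-1) = (0.2314)^(-1) = 4.32 mol/L.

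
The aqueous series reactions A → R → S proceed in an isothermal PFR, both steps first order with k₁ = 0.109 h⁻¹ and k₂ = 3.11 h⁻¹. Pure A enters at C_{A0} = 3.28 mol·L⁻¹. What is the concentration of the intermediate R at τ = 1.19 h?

0.102 mol·L⁻¹

Solving the coupled first-order balances gives C_R(τ) = [k₁/(k₂−k₁)]·C_{A0}·(e^(−k₁τ) − e^(−k₂τ)).
e^(−k₁τ) = e^(−0.109×1.19) = e^(−0.1297) = 0.8784; e^(−k₂τ) = e^(−3.701) = 0.02470.
C_R = 0.109×3.28/(3.11−0.109) × (0.8784−0.02470) = 0.1191×0.8536 = 0.1017 mol·L⁻¹.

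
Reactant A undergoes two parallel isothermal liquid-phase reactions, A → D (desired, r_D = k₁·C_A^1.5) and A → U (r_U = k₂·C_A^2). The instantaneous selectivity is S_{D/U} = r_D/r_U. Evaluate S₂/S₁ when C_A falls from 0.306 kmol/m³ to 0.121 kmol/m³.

S_{D/U} = (k₁/k₂)·C_A^-0.5, so S₂/S₁ = (C_{A,2}/C_{A,1})^-0.5.
= (0.121/0.306)^(-0.5) = (0.3954)^(-0.5) = 1.59.

1.59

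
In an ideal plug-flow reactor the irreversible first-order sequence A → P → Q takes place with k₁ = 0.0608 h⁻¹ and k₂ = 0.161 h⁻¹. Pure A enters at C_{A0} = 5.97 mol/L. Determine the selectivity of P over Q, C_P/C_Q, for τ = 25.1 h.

0.183

For first-order series with pure A initially, C_P(τ) = k₁C_{A0}/(k₂−k₁)·(e^(−k₁τ) − e^(−k₂τ)).
e^(−k₁τ) = e^(−0.0608×25.1) = e^(−1.526) = 0.2174; e^(−k₂τ) = e^(−4.041) = 0.01758.
C_P = 0.0608×5.97/(0.161−0.0608) × (0.2174−0.01758) = 3.623×0.1998 = 0.7238 mol/L.
C_A = C_{A0}e^(−k₁τ) = 1.298 mol/L, so C_Q = C_{A0}−C_A−C_P = 3.948 mol/L; C_P/C_Q = 0.183.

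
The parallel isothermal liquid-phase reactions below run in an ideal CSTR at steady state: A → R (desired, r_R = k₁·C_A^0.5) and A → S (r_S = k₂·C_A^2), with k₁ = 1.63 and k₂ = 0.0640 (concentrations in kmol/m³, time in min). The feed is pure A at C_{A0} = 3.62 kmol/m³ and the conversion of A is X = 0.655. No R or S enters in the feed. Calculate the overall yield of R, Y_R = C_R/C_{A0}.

Exit C_A = C_{A0}(1−X) = 3.62×0.345 = 1.249 kmol/m³.
In a CSTR the entire volume is at exit conditions, so r_R = 1.63×1.249^0.5 = 1.822 and r_S = 0.0640×1.249^2 = 0.09982.
Fraction of consumed A going to R: r_R/(r_R+r_S) = 0.9480.
C_R = 0.9480·C_{A0}·X = 0.9480×3.62×0.655 = 2.25 kmol/m³; Y_R = C_R/C_{A0} = 0.621.

0.621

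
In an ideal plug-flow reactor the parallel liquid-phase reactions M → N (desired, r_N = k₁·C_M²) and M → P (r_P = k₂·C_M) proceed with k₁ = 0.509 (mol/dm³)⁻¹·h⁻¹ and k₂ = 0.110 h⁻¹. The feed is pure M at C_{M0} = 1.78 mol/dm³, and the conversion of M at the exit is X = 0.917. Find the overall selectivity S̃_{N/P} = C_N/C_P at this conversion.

C_M = C_{M0}(1−X) = 0.1477 mol/dm³.
Along a PFR/batch, dC_P/dC_M = −r_P/(r_N+r_P) = −k₂/(k₂+k₁·C_M).
Integrating from C_{M0} to C_M: C_P = (0.110/0.509)·ln[(0.110+0.509·1.78)/(0.110+0.509·0.148)] = 0.2161·ln(1.016/0.1852) = 0.3679 mol/dm³.
Then C_N = (C_{M0}−C_M) − C_P = 1.632 − 0.3679 = 1.264 mol/dm³.
S̃_{N/P} = C_N/C_P = 1.264/0.3679 = 3.44.

3.44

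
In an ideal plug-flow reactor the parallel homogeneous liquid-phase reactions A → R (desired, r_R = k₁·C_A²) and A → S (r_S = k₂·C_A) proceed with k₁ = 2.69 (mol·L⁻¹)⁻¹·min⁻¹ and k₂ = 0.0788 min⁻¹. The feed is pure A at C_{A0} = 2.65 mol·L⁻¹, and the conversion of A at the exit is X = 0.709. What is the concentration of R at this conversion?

C_A = C_{A0}(1−X) = 0.7712 mol·L⁻¹.
Along a PFR/batch, dC_S/dC_A = −r_S/(r_R+r_S) = −k₂/(k₂+k₁·C_A).
Integrating from C_{A0} to C_A: C_S = (0.0788/2.69)·ln[(0.0788+2.69·2.65)/(0.0788+2.69·0.771)] = 0.02929·ln(7.207/2.153) = 0.03539 mol·L⁻¹.
Then C_R = (C_{A0}−C_A) − C_S = 1.879 − 0.03539 = 1.843 mol·L⁻¹.

1.84 mol·L⁻¹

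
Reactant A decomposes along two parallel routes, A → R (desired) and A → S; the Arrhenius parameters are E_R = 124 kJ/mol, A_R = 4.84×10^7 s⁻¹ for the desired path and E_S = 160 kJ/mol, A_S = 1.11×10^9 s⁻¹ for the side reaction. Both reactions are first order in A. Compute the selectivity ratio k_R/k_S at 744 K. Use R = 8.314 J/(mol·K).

14.7

With equal orders, S_{R/S} = k_R/k_S = (A_R/A_S)·exp[(E_S−E_R)/(RT)].
(E_S−E_R)/(RT) = (160−124)×10³/(8.314×744) = 36000/6186 = 5.820.
k_R/k_S = (4.84×10^7/1.11×10^9)·exp(5.820) = 0.04360 × 337.0 = 14.7.
Since E_R < E_S, lowering the temperature improves selectivity toward R.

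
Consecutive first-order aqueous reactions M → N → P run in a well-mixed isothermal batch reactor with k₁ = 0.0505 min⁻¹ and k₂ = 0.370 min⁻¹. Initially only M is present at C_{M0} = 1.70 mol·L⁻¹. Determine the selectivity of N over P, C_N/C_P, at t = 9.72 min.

0.313

For first-order series with pure M initially, C_N(t) = k₁C_{M0}/(k₂−k₁)·(e^(−k₁t) − e^(−k₂t)).
e^(−k₁t) = e^(−0.0505×9.72) = e^(−0.4909) = 0.6121; e^(−k₂t) = e^(−3.596) = 0.02742.
C_N = 0.0505×1.70/(0.370−0.0505) × (0.6121−0.02742) = 0.2687×0.5847 = 0.1571 mol·L⁻¹.
C_M = C_{M0}e^(−k₁t) = 1.041 mol·L⁻¹, so C_P = C_{M0}−C_M−C_N = 0.5023 mol·L⁻¹; C_N/C_P = 0.313.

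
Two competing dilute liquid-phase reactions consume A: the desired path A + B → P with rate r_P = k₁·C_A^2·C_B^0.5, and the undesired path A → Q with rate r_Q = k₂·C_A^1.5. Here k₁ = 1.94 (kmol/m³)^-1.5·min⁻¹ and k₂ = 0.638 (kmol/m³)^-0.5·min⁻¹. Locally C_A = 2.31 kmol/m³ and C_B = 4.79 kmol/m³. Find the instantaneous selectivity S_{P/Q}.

10.1

S_{P/Q} = r_P/r_Q = (k₁·C_A^2·C_B^0.5)/(k₂·C_A^1.5) = (k₁/k₂)·C_A^0.5·C_B^0.5.
= (1.94×2.310^2×4.790^0.5) / (0.638×2.310^1.5) = 22.66/2.240 = 10.1.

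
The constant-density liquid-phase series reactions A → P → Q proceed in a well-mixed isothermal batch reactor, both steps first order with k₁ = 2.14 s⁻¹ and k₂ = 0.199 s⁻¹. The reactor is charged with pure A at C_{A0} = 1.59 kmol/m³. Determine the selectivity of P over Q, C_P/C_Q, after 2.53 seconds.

For first-order series with pure A initially, C_P(t) = k₁C_{A0}/(k₂−k₁)·(e^(−k₁t) − e^(−k₂t)).
e^(−k₁t) = e^(−2.14×2.53) = e^(−5.414) = 0.004453; e^(−k₂t) = e^(−0.5035) = 0.6044.
C_P = 2.14×1.59/(0.199−2.14) × (0.004453−0.6044) = (-1.753)×(-0.6000) = 1.052 kmol/m³.
C_A = C_{A0}e^(−k₁t) = 0.007080 kmol/m³, so C_Q = C_{A0}−C_A−C_P = 0.5312 kmol/m³; C_P/C_Q = 1.98.

1.98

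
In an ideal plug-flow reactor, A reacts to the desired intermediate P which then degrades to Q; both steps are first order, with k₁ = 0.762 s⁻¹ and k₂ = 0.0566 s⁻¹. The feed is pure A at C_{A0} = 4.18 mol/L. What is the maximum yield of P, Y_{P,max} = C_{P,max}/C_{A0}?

For a first-order series the maximum intermediate yield is C_{P,max}/C_{A0} = (k₁/k₂)^[k₂/(k₂−k₁)].
= (0.762/0.0566)^(0.0566/(0.0566−0.762)) = (13.46)^(-0.08024) = 0.8117.

0.812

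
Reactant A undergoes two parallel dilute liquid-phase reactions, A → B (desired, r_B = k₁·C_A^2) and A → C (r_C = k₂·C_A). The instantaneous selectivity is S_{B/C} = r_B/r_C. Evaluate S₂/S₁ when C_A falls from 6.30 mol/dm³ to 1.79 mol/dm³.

0.284

S_{B/C} = (k₁/k₂)·C_A, so S₂/S₁ = (C_{A,2}/C_{A,1}).
= 1.79/6.30 = 0.284.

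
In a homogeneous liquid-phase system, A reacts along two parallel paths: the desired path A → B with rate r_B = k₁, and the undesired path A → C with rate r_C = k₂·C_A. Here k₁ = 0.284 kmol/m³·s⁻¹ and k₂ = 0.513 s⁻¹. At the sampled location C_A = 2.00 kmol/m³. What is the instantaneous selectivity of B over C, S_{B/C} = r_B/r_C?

S_{B/C} = r_B/r_C = (k₁)/(k₂·C_A) = (k₁/k₂)·C_A⁻¹.
= (0.284) / (0.513×2.000) = 0.2840/1.026 = 0.277.
The undesired path is higher order in A, so low C_A (CSTR or dilute feed) favours B.

0.277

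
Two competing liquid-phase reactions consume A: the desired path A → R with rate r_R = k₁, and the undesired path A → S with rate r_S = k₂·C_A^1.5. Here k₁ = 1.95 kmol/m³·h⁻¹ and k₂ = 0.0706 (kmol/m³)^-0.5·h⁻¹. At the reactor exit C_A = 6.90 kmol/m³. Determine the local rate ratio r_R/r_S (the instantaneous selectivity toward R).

S_{R/S} = r_R/r_S = (k₁)/(k₂·C_A^1.5) = (k₁/k₂)·C_A^-1.5.
= (1.95) / (0.0706×6.900^1.5) = 1.950/1.280 = 1.52.

1.52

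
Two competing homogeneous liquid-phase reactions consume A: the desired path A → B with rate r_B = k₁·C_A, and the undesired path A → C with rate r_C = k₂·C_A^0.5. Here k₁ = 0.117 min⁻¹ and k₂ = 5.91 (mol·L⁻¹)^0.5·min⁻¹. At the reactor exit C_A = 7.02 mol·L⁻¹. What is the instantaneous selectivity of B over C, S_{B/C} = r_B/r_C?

0.0525

S_{B/C} = r_B/r_C = (k₁·C_A)/(k₂·C_A^0.5) = (k₁/k₂)·C_A^0.5.
= (0.117×7.020) / (5.91×7.020^0.5) = 0.8213/15.66 = 0.0525.
Since the desired path is higher order in A, keeping C_A high (PFR or concentrated feed) favours B.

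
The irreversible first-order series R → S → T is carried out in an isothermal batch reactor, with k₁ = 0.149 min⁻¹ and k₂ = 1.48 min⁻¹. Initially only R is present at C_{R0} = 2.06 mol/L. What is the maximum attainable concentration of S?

Evaluating C_S at t_opt = ln(k₂/k₁)/(k₂−k₁) gives C_{S,max}/C_{R0} = (k₁/k₂)^[k₂/(k₂−k₁)].
= (0.149/1.48)^(1.48/(1.48−0.149)) = (0.1007)^(1.112) = 0.07786.
C_{S,max} = 0.07786×2.06 = 0.160 mol/L.

0.160 mol/L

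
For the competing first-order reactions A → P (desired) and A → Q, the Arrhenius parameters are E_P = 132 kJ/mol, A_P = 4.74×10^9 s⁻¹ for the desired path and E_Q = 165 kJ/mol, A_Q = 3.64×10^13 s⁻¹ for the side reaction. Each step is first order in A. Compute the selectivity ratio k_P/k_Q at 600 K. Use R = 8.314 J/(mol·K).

0.0972

With equal orders, S_{P/Q} = k_P/k_Q = (A_P/A_Q)·exp[(E_Q−E_P)/(RT)].
(E_Q−E_P)/(RT) = (165−132)×10³/(8.314×600) = 33000/4988 = 6.615.
k_P/k_Q = (4.74×10^9/3.64×10^13)·exp(6.615) = 1.302×10^-4 × 746.5 = 0.0972.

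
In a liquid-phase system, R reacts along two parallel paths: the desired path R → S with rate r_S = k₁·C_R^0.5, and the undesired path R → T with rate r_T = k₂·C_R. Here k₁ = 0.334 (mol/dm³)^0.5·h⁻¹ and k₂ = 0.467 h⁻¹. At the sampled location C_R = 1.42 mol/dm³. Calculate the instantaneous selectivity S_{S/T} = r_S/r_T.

S_{S/T} = r_S/r_T = (k₁·C_R^0.5)/(k₂·C_R) = (k₁/k₂)·C_R^-0.5.
= (0.334×1.420^0.5) / (0.467×1.420) = 0.3980/0.6631 = 0.600.
The undesired path is higher order in R, so low C_R (CSTR or dilute feed) favours S.

0.600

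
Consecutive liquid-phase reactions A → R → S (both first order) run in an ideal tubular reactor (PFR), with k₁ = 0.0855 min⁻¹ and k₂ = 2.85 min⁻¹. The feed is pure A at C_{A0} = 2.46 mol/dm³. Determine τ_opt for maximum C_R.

The intermediate peaks when r₁ = r₂, i.e. k₁e^(−k₁τ) = k₂e^(−k₂τ), giving τ_opt = ln(k₂/k₁)/(k₂−k₁).
= ln(2.85/0.0855)/(2.85−0.0855) = ln(33.33)/2.764 = 3.507/2.764 = 1.27 min.

1.27 min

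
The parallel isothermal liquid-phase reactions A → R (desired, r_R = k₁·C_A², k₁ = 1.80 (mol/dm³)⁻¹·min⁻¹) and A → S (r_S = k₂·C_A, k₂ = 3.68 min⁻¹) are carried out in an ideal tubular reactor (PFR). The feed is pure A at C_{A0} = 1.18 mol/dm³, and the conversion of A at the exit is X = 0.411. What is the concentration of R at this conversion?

0.152 mol/dm³

C_A = C_{A0}(1−X) = 0.6950 mol/dm³.
Along a PFR/batch, dC_S/dC_A = −r_S/(r_R+r_S) = −k₂/(k₂+k₁·C_A).
Integrating from C_{A0} to C_A: C_S = (3.68/1.80)·ln[(3.68+1.80·1.18)/(3.68+1.80·0.695)] = 2.044·ln(5.804/4.931) = 0.3332 mol/dm³.
Then C_R = (C_{A0}−C_A) − C_S = 0.4850 − 0.3332 = 0.1517 mol/dm³.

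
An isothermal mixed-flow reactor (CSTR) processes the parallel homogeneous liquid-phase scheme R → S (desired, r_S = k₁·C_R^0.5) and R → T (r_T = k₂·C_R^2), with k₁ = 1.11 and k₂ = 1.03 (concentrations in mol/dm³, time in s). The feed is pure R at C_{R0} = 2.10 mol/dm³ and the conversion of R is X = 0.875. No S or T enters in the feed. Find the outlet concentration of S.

Exit C_R = C_{R0}(1−X) = 2.10×0.125 = 0.2625 mol/dm³.
Rates in a CSTR are evaluated at the outlet concentration: r_S = 1.11×0.2625^0.5 = 0.5687, r_T = 1.03×0.2625^2 = 0.07097.
Fraction of consumed R going to S: r_S/(r_S+r_T) = 0.8890.
C_S = 0.8890·C_{R0}·X = 0.8890×2.10×0.875 = 1.63 mol/dm³.

1.63 mol/dm³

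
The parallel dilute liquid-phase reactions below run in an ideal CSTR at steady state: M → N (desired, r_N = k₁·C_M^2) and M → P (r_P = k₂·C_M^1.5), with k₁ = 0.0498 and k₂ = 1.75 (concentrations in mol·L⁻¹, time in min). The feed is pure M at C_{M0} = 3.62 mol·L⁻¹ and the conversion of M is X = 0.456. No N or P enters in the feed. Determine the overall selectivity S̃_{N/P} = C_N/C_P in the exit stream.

Exit C_M = C_{M0}(1−X) = 3.62×0.544 = 1.969 mol·L⁻¹.
In a CSTR the entire volume is at exit conditions, so r_N = 0.0498×1.969^2 = 0.1931 and r_P = 1.75×1.969^1.5 = 4.836.
Overall selectivity = C_N/C_P = r_Nτ/(r_Pτ) = r_N/r_P = 0.0399.

0.0399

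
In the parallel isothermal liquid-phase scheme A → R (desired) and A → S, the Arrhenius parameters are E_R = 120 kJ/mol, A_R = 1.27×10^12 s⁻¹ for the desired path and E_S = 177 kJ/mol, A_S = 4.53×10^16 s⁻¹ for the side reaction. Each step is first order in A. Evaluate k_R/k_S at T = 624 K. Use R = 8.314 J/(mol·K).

1.66

k_R/k_S = (A_R/A_S)·exp[−(E_R−E_S)/(RT)] = (A_R/A_S)·exp[(E_S−E_R)/(RT)].
(E_S−E_R)/(RT) = (177−120)×10³/(8.314×624) = 57000/5188 = 10.99.
k_R/k_S = (1.27×10^12/4.53×10^16)·exp(10.99) = 2.804×10^-5 × 59102 = 1.66.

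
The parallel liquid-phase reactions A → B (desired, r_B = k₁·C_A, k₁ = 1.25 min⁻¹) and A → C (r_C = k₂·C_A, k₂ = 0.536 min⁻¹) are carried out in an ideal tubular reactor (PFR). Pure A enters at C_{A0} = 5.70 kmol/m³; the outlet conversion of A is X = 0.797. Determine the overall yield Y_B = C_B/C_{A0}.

0.558

C_A = C_{A0}(1−X) = 1.157 kmol/m³.
Both paths are first order in A, so the instantaneous fraction to B is constant: dC_B/d(−C_A) = k₁/(k₁+k₂) = 0.6999.
C_B = 0.6999·(C_{A0}−C_A) = 0.6999×4.543 = 3.18 kmol/m³.
Y_B = C_B/C_{A0} = 3.180/5.70 = 0.558.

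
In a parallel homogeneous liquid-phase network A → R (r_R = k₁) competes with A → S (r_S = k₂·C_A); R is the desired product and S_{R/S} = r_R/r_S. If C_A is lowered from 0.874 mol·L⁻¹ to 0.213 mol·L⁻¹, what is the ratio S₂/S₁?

4.10

S_{R/S} = (k₁/k₂)·C_A⁻¹, so S₂/S₁ = (C_{A,2}/C_{A,1})⁻¹.
= 0.874/0.213 = 4.10.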